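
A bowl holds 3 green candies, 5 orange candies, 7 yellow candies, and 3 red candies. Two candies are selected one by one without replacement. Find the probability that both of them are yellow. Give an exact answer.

7/51

P(every draw is yellow) = 7/18 × 6/17 = 42/306 = 7/51.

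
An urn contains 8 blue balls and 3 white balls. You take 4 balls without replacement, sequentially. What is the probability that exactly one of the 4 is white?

One ordering (white drawn first) has probability 3/11 × 8/10 × 7/9 × 6/8 = 1008/7920 = 7/55.
There are C(4,1) = 4 such orderings, each equally likely, so P = 4 × 7/55 = 28/55.

28/55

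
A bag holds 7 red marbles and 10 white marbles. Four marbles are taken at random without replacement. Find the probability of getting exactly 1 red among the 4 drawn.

One ordering (red drawn first) has probability 7/17 × 10/16 × 9/15 × 8/14 = 5040/57120 = 3/34.
There are C(4,1) = 4 such orderings, each equally likely, so P = 4 × 3/34 = 6/17.

6/17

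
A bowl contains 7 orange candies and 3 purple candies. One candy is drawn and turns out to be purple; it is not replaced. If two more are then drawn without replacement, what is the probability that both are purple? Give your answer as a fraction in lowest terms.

After the first draw, 2 of the remaining 9 candies are purple.
P = 2/9 × 1/8 = 2/72 = 1/36.

1/36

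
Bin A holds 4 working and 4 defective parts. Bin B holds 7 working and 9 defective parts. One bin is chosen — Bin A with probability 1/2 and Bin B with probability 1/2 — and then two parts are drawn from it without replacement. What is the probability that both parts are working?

109/560

From Bin A: P(both working) = (4/8)(3/7) = 3/14.
From Bin B: P(both working) = (7/16)(6/15) = 7/40.
Total probability = (1/2)(3/14) + (1/2)(7/40) = 109/560.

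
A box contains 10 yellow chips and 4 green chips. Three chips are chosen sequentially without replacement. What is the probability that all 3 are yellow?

30/91

P(every draw is yellow) = 10/14 × 9/13 × 8/12 = 720/2184 = 30/91.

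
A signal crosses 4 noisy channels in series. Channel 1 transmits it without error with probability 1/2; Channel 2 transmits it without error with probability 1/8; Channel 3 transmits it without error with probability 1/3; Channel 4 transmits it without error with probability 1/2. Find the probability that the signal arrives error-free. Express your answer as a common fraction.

1/96

Each stage is reached only if all earlier stages succeed, so
P = 1/2 × 1/8 × 1/3 × 1/2 = 1/96.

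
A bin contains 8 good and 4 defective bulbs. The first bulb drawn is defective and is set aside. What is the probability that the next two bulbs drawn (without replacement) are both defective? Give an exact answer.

3/55

After the first draw, 3 of the remaining 11 bulbs are defective.
P = 3/11 × 2/10 = 6/110 = 3/55.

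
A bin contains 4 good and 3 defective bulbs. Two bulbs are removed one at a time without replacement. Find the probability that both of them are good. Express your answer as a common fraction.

2/7

P = 4/7 × 3/6 = 12/42 = 2/7.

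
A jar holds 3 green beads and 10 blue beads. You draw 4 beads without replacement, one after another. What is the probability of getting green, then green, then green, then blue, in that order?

Multiply the probability of each draw given the previous ones:
P = 3/13 × 2/12 × 1/11 × 10/10 = 60/17160 = 1/286.

1/286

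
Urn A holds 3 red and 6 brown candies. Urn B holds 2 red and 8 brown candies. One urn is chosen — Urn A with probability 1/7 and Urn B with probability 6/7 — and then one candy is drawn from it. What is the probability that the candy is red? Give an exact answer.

23/105

From Urn A: P(red) = 3/9.
From Urn B: P(red) = 2/10.
Total probability = (1/7)(3/9) + (6/7)(2/10) = 23/105.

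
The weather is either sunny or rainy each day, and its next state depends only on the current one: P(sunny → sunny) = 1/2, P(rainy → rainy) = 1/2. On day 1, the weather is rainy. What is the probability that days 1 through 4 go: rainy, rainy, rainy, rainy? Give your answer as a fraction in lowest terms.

Day 1 is given. For each transition, use the conditional probability from the current state:
P(rainy | rainy) = 1/2; P(rainy | rainy) = 1/2; P(rainy | rainy) = 1/2.
P = 1/2 × 1/2 × 1/2 = 1/8.

1/8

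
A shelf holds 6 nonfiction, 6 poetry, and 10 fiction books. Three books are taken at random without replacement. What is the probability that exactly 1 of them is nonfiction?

36/77

One ordering (nonfiction drawn first) has probability 6/22 × 16/21 × 15/20 = 1440/9240 = 12/77.
There are C(3,1) = 3 such orderings, each equally likely, so P = 3 × 12/77 = 36/77.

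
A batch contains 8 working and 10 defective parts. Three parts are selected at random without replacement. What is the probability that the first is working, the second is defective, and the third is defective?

Multiply the probability of each draw given the previous ones:
P = 8/18 × 10/17 × 9/16 = 720/4896 = 5/34.

5/34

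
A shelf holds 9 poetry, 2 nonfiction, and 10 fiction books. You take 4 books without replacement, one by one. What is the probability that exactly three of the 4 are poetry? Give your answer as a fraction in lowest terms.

16/95

One ordering (poetry drawn first) has probability 9/21 × 8/20 × 7/19 × 12/18 = 6048/143640 = 4/95.
There are C(4,3) = 4 such orderings, each equally likely, so P = 4 × 4/95 = 16/95.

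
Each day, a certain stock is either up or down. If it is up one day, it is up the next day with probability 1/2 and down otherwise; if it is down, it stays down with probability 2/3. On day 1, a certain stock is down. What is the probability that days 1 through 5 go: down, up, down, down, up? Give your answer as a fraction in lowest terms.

1/27

Day 1 is given. For each transition, use the conditional probability from the current state:
P(up | down) = 1/3; P(down | up) = 1/2; P(down | down) = 2/3; P(up | down) = 1/3.
P = 1/3 × 1/2 × 2/3 × 1/3 = 2/54 = 1/27.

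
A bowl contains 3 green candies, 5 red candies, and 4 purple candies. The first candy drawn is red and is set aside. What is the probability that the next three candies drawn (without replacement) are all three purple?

4/165

After the first draw, 4 of the remaining 11 candies are purple.
P = 4/11 × 3/10 × 2/9 = 24/990 = 4/165.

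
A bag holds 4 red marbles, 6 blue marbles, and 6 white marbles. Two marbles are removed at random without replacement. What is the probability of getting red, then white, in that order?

1/10

Chain rule:
P = 4/16 × 6/15 = 24/240 = 1/10.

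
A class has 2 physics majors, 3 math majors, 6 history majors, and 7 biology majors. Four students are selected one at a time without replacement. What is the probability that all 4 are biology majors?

P(all biology majors) = 7/18 × 6/17 × 5/16 × 4/15 = 840/73440 = 7/612.

7/612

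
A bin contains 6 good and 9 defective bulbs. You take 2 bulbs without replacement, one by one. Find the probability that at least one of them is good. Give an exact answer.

P(no good) = 9/15 × 8/14 = 72/210 = 12/35.
P(at least one) = 1 − 12/35 = 23/35.

23/35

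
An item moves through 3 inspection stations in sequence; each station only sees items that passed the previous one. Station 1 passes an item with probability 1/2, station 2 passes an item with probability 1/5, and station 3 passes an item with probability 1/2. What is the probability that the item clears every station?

1/20

Each stage is reached only if all earlier stages succeed, so
P = 1/2 × 1/5 × 1/2 = 1/20.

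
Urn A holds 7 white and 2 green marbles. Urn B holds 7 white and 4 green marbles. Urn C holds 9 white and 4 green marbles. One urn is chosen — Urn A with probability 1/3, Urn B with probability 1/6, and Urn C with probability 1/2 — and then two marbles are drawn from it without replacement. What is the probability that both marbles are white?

From Urn A: P(both white) = (7/9)(6/8) = 7/12.
From Urn B: P(both white) = (7/11)(6/10) = 21/55.
From Urn C: P(both white) = (9/13)(8/12) = 6/13.
Total probability = (1/3)(7/12) + (1/6)(21/55) + (1/2)(6/13) = 12583/25740.

12583/25740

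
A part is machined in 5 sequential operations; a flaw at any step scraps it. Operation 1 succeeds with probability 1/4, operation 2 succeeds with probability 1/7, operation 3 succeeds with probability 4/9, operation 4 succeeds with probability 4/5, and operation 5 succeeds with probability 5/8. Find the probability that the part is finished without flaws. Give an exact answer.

The events are sequential, so multiply the conditional probabilities:
P = 1/4 × 1/7 × 4/9 × 4/5 × 5/8 = 80/10080 = 1/126.

1/126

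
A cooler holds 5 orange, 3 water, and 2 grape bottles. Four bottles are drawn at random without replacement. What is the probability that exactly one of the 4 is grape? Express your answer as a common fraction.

One ordering (grape drawn first) has probability 2/10 × 8/9 × 7/8 × 6/7 = 672/5040 = 2/15.
There are C(4,1) = 4 such orderings, each equally likely, so P = 4 × 2/15 = 8/15.

8/15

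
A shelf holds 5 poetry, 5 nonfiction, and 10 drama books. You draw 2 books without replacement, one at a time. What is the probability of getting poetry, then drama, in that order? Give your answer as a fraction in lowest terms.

Chain rule:
P = 5/20 × 10/19 = 50/380 = 5/38.

5/38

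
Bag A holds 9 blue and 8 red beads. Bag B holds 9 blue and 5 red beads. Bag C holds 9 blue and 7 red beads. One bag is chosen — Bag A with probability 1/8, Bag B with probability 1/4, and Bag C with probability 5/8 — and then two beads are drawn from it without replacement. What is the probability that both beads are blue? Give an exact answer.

1977/6188

From Bag A: P(both blue) = (9/17)(8/16) = 9/34.
From Bag B: P(both blue) = (9/14)(8/13) = 36/91.
From Bag C: P(both blue) = (9/16)(8/15) = 3/10.
Total probability = (1/8)(9/34) + (1/4)(36/91) + (5/8)(3/10) = 1977/6188.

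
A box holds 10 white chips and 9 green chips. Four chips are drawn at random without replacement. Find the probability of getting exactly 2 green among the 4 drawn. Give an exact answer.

135/323

One ordering (green drawn first) has probability 9/19 × 8/18 × 10/17 × 9/16 = 6480/93024 = 45/646.
There are C(4,2) = 6 such orderings, each equally likely, so P = 6 × 45/646 = 135/323.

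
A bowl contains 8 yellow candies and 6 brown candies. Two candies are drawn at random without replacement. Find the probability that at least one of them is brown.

P(no brown) = 8/14 × 7/13 = 56/182 = 4/13.
P(at least one) = 1 − 4/13 = 9/13.

9/13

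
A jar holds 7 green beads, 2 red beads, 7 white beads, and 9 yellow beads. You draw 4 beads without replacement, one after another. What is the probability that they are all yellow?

63/6325

P(all yellow) = 9/25 × 8/24 × 7/23 × 6/22 = 3024/303600 = 63/6325.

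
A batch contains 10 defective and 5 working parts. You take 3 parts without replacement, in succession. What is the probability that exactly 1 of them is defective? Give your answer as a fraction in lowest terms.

One ordering (defective drawn first) has probability 10/15 × 5/14 × 4/13 = 200/2730 = 20/273.
There are C(3,1) = 3 such orderings, each equally likely, so P = 3 × 20/273 = 20/91.

20/91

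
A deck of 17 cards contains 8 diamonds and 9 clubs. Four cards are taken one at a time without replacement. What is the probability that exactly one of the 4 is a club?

One ordering (a club drawn first) has probability 9/17 × 8/16 × 7/15 × 6/14 = 3024/57120 = 9/170.
There are C(4,1) = 4 such orderings, each equally likely, so P = 4 × 9/170 = 18/85.

18/85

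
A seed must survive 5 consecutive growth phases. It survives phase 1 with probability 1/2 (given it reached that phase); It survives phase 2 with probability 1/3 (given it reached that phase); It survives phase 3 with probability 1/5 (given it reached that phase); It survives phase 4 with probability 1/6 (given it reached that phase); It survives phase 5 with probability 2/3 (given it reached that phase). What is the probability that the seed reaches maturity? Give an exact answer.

Each stage is reached only if all earlier stages succeed, so
P = 1/2 × 1/3 × 1/5 × 1/6 × 2/3 = 2/540 = 1/270.

1/270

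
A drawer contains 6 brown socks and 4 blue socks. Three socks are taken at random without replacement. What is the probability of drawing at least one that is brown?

29/30

P(no brown) = 4/10 × 3/9 × 2/8 = 24/720 = 1/30.
P(at least one) = 1 − 1/30 = 29/30.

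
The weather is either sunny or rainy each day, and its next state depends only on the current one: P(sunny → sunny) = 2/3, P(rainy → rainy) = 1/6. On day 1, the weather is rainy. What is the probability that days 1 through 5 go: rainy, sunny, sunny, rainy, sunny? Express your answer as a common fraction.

Day 1 is given. For each transition, use the conditional probability from the current state:
P(sunny | rainy) = 5/6; P(sunny | sunny) = 2/3; P(rainy | sunny) = 1/3; P(sunny | rainy) = 5/6.
P = 5/6 × 2/3 × 1/3 × 5/6 = 50/324 = 25/162.

25/162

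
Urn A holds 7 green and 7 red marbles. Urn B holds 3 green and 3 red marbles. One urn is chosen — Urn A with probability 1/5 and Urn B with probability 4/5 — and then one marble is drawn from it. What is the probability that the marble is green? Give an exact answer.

1/2

From Urn A: P(green) = 7/14.
From Urn B: P(green) = 3/6.
Total probability = (1/5)(7/14) + (4/5)(3/6) = 1/2.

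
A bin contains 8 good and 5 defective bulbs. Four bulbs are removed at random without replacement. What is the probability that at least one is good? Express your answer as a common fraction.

142/143

P(no good) = 5/13 × 4/12 × 3/11 × 2/10 = 120/17160 = 1/143.
P(at least one) = 1 − 1/143 = 142/143.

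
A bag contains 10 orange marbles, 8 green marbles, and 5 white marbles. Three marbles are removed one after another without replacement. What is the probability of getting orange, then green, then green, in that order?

40/759

Chain rule:
P = 10/23 × 8/22 × 7/21 = 560/10626 = 40/759.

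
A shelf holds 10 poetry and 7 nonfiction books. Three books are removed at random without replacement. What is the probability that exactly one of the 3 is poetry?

21/68

One ordering (poetry drawn first) has probability 10/17 × 7/16 × 6/15 = 420/4080 = 7/68.
There are C(3,1) = 3 such orderings, each equally likely, so P = 3 × 7/68 = 21/68.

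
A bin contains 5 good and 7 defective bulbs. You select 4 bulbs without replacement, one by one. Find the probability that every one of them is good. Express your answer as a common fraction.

1/99

P(all good) = 5/12 × 4/11 × 3/10 × 2/9 = 120/11880 = 1/99.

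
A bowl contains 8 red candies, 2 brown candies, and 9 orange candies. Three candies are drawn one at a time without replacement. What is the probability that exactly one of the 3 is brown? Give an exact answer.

16/57

One ordering (brown drawn first) has probability 2/19 × 17/18 × 16/17 = 544/5814 = 16/171.
There are C(3,1) = 3 such orderings, each equally likely, so P = 3 × 16/171 = 16/57.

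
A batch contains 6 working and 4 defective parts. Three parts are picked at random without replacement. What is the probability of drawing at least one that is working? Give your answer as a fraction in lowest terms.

29/30

P(no working) = 4/10 × 3/9 × 2/8 = 24/720 = 1/30.
P(at least one) = 1 − 1/30 = 29/30.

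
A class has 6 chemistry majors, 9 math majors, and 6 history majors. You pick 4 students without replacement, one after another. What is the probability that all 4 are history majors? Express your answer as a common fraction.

1/399

P(every draw is a history major) = 6/21 × 5/20 × 4/19 × 3/18 = 360/143640 = 1/399.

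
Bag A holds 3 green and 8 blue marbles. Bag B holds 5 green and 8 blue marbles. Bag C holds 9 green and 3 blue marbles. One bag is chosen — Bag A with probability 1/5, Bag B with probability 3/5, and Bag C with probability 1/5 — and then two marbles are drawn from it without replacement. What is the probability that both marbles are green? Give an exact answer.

From Bag A: P(both green) = (3/11)(2/10) = 3/55.
From Bag B: P(both green) = (5/13)(4/12) = 5/39.
From Bag C: P(both green) = (9/12)(8/11) = 6/11.
Total probability = (1/5)(3/55) + (3/5)(5/39) + (1/5)(6/11) = 64/325.

64/325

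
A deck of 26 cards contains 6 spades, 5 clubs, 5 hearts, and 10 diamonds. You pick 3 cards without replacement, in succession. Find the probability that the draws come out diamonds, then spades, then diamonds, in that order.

Each draw changes the counts, so multiply the conditional probabilities along the sequence:
P = 10/26 × 6/25 × 9/24 = 540/15600 = 9/260.

9/260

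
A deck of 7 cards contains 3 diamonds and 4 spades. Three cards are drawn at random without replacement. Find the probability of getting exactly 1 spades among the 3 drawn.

12/35

One ordering (a spade drawn first) has probability 4/7 × 3/6 × 2/5 = 24/210 = 4/35.
There are C(3,1) = 3 such orderings, each equally likely, so P = 3 × 4/35 = 12/35.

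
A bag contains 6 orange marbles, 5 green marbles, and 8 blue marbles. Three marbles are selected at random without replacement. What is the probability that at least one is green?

605/969

P(no green) = 14/19 × 13/18 × 12/17 = 2184/5814 = 364/969.
P(at least one) = 1 − 364/969 = 605/969.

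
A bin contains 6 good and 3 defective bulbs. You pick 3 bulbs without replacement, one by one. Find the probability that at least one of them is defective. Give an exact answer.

16/21

P(no defective) = 6/9 × 5/8 × 4/7 = 120/504 = 5/21.
P(at least one) = 1 − 5/21 = 16/21.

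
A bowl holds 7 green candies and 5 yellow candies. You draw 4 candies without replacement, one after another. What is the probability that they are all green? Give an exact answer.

P(every draw is green) = 7/12 × 6/11 × 5/10 × 4/9 = 840/11880 = 7/99.

7/99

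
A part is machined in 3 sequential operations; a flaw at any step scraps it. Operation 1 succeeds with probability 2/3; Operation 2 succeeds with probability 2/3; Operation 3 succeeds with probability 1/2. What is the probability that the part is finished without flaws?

2/9

The events are sequential, so multiply the conditional probabilities:
P = 2/3 × 2/3 × 1/2 = 4/18 = 2/9.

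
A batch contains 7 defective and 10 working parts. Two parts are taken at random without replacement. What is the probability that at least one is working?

P(no working) = 7/17 × 6/16 = 42/272 = 21/136.
P(at least one) = 1 − 21/136 = 115/136.

115/136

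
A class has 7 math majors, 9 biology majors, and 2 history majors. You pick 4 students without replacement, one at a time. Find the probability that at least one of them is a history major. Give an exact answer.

P(no history majors) = 16/18 × 15/17 × 14/16 × 13/15 = 43680/73440 = 91/153.
P(at least one) = 1 − 91/153 = 62/153.

62/153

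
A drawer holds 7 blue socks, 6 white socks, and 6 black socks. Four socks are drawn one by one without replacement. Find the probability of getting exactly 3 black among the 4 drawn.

65/969

One ordering (black drawn first) has probability 6/19 × 5/18 × 4/17 × 13/16 = 1560/93024 = 65/3876.
There are C(4,3) = 4 such orderings, each equally likely, so P = 4 × 65/3876 = 65/969.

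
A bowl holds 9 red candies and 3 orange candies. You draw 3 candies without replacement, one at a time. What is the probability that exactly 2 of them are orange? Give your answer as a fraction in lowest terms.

One ordering (orange drawn first) has probability 3/12 × 2/11 × 9/10 = 54/1320 = 9/220.
There are C(3,2) = 3 such orderings, each equally likely, so P = 3 × 9/220 = 27/220.

27/220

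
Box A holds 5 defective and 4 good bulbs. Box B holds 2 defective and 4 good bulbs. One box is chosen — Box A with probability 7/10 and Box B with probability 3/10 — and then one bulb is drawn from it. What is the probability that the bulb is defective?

22/45

From Box A: P(defective) = 5/9.
From Box B: P(defective) = 2/6.
Total probability = (7/10)(5/9) + (3/10)(2/6) = 22/45.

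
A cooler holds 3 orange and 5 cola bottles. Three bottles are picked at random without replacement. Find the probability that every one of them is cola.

5/28

P = 5/8 × 4/7 × 3/6 = 60/336 = 5/28.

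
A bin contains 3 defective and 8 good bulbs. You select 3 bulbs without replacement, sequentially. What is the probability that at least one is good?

P(no good) = 3/11 × 2/10 × 1/9 = 6/990 = 1/165.
P(at least one) = 1 − 1/165 = 164/165.

164/165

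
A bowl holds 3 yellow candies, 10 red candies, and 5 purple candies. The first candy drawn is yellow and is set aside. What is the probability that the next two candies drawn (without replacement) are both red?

45/136

With the first candy removed, 10 red remain out of 17.
P = 10/17 × 9/16 = 90/272 = 45/136.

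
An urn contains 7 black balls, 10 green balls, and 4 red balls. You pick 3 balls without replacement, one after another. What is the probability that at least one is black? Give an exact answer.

69/95

P(no black) = 14/21 × 13/20 × 12/19 = 2184/7980 = 26/95.
P(at least one) = 1 − 26/95 = 69/95.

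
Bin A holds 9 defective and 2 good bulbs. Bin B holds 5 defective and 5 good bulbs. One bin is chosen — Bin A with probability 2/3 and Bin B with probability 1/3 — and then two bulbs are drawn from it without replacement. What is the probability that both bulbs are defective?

758/1485

From Bin A: P(both defective) = (9/11)(8/10) = 36/55.
From Bin B: P(both defective) = (5/10)(4/9) = 2/9.
Total probability = (2/3)(36/55) + (1/3)(2/9) = 758/1485.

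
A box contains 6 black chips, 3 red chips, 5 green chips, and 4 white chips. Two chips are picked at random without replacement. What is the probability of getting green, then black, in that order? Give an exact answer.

5/51

Chain rule:
P = 5/18 × 6/17 = 30/306 = 5/51.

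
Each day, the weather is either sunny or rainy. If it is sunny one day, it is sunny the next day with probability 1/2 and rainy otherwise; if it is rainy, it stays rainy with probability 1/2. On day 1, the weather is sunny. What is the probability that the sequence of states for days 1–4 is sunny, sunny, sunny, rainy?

Day 1 is given. For each transition, use the conditional probability from the current state:
P(sunny | sunny) = 1/2; P(sunny | sunny) = 1/2; P(rainy | sunny) = 1/2.
P = 1/2 × 1/2 × 1/2 = 1/8.

1/8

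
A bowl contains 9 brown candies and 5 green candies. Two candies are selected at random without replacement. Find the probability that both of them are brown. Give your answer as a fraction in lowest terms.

P = 9/14 × 8/13 = 72/182 = 36/91.

36/91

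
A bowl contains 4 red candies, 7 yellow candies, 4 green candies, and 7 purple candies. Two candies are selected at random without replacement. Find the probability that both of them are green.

2/77

P = 4/22 × 3/21 = 12/462 = 2/77.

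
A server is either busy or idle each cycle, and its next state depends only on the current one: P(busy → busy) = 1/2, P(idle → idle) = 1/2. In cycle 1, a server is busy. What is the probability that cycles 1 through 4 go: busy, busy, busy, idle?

1/8

Cycle 1 is given. For each transition, use the conditional probability from the current state:
P(busy | busy) = 1/2; P(busy | busy) = 1/2; P(idle | busy) = 1/2.
P = 1/2 × 1/2 × 1/2 = 1/8.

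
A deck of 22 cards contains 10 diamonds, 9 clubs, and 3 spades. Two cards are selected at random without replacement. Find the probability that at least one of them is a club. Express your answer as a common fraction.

51/77

P(no clubs) = 13/22 × 12/21 = 156/462 = 26/77.
P(at least one) = 1 − 26/77 = 51/77.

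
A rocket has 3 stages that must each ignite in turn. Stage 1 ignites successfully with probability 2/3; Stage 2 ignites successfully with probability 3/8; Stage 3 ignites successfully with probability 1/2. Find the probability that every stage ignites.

1/8

Multiplying along the chain,
P = 2/3 × 3/8 × 1/2 = 6/48 = 1/8.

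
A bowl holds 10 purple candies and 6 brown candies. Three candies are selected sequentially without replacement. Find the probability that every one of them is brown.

P = 6/16 × 5/15 × 4/14 = 120/3360 = 1/28.

1/28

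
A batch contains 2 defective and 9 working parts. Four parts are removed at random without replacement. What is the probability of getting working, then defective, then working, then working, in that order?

7/55

Multiply the probability of each draw given the previous ones:
P = 9/11 × 2/10 × 8/9 × 7/8 = 1008/7920 = 7/55.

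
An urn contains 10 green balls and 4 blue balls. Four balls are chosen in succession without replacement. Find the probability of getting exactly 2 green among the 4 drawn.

270/1001

One ordering (green drawn first) has probability 10/14 × 9/13 × 4/12 × 3/11 = 1080/24024 = 45/1001.
There are C(4,2) = 6 such orderings, each equally likely, so P = 6 × 45/1001 = 270/1001.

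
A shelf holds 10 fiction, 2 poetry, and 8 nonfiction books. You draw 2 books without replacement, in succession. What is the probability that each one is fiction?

9/38

P = 10/20 × 9/19 = 90/380 = 9/38.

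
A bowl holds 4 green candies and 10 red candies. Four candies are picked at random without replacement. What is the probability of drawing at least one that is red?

1000/1001

P(no red) = 4/14 × 3/13 × 2/12 × 1/11 = 24/24024 = 1/1001.
P(at least one) = 1 − 1/1001 = 1000/1001.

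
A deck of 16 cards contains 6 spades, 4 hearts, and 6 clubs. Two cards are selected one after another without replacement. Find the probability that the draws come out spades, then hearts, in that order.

1/10

Each draw changes the counts, so multiply the conditional probabilities along the sequence:
P = 6/16 × 4/15 = 24/240 = 1/10.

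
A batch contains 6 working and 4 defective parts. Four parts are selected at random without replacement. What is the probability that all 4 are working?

P(all working) = 6/10 × 5/9 × 4/8 × 3/7 = 360/5040 = 1/14.

1/14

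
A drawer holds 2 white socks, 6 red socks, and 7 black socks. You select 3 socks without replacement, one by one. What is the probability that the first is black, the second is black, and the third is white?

2/65

Multiply the probability of each draw given the previous ones:
P = 7/15 × 6/14 × 2/13 = 84/2730 = 2/65.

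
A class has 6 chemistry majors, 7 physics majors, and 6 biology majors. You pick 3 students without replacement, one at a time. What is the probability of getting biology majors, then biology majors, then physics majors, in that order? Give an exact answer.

Multiply the probability of each draw given the previous ones:
P = 6/19 × 5/18 × 7/17 = 210/5814 = 35/969.

35/969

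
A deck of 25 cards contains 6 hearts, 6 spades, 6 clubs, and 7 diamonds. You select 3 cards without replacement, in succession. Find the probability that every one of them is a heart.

P(every draw is a heart) = 6/25 × 5/24 × 4/23 = 120/13800 = 1/115.

1/115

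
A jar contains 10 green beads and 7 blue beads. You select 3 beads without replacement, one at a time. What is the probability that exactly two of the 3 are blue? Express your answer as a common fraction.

21/68

One ordering (blue drawn first) has probability 7/17 × 6/16 × 10/15 = 420/4080 = 7/68.
There are C(3,2) = 3 such orderings, each equally likely, so P = 3 × 7/68 = 21/68.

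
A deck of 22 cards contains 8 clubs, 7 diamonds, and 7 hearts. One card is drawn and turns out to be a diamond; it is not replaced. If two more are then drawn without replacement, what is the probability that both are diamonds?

1/14

With the first card removed, 6 diamonds remain out of 21.
P = 6/21 × 5/20 = 30/420 = 1/14.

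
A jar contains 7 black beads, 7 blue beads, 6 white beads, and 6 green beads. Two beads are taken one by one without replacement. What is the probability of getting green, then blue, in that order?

21/325

Multiply the probability of each draw given the previous ones:
P = 6/26 × 7/25 = 42/650 = 21/325.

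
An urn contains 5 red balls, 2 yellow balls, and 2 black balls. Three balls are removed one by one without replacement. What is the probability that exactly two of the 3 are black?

One ordering (black drawn first) has probability 2/9 × 1/8 × 7/7 = 14/504 = 1/36.
There are C(3,2) = 3 such orderings, each equally likely, so P = 3 × 1/36 = 1/12.

1/12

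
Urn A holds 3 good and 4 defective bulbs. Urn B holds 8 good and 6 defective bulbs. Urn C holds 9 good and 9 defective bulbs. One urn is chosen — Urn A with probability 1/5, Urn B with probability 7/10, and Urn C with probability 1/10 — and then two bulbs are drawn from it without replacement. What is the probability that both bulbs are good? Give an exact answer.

From Urn A: P(both good) = (3/7)(2/6) = 1/7.
From Urn B: P(both good) = (8/14)(7/13) = 4/13.
From Urn C: P(both good) = (9/18)(8/17) = 4/17.
Total probability = (1/5)(1/7) + (7/10)(4/13) + (1/10)(4/17) = 2069/7735.

2069/7735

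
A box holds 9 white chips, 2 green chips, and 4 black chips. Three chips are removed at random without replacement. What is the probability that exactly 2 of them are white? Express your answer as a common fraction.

One ordering (white drawn first) has probability 9/15 × 8/14 × 6/13 = 432/2730 = 72/455.
There are C(3,2) = 3 such orderings, each equally likely, so P = 3 × 72/455 = 216/455.

216/455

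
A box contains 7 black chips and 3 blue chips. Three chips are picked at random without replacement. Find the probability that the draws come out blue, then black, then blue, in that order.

7/120

Multiply the probability of each draw given the previous ones:
P = 3/10 × 7/9 × 2/8 = 42/720 = 7/120.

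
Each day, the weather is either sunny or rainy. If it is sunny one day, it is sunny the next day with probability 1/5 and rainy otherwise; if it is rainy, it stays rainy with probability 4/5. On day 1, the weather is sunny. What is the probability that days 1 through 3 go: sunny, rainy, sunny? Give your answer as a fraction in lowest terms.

4/25

Day 1 is given. For each transition, use the conditional probability from the current state:
P(rainy | sunny) = 4/5; P(sunny | rainy) = 1/5.
P = 4/5 × 1/5 = 4/25.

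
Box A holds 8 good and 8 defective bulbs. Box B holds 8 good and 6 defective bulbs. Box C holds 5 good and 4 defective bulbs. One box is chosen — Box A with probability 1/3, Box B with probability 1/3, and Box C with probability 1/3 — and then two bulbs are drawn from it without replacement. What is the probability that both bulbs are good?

479/1755

From Box A: P(both good) = (8/16)(7/15) = 7/30.
From Box B: P(both good) = (8/14)(7/13) = 4/13.
From Box C: P(both good) = (5/9)(4/8) = 5/18.
Total probability = (1/3)(7/30) + (1/3)(4/13) + (1/3)(5/18) = 479/1755.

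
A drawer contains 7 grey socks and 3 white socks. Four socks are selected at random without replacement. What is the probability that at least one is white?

5/6

P(no white) = 7/10 × 6/9 × 5/8 × 4/7 = 840/5040 = 1/6.
P(at least one) = 1 − 1/6 = 5/6.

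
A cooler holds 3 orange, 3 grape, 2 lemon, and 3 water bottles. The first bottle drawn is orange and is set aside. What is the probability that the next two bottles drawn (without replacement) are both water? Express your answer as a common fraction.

1/15

After the first draw, 3 of the remaining 10 bottles are water.
P = 3/10 × 2/9 = 6/90 = 1/15.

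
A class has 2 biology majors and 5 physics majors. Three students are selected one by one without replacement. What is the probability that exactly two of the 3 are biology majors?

1/7

One ordering (biology majors drawn first) has probability 2/7 × 1/6 × 5/5 = 10/210 = 1/21.
There are C(3,2) = 3 such orderings, each equally likely, so P = 3 × 1/21 = 1/7.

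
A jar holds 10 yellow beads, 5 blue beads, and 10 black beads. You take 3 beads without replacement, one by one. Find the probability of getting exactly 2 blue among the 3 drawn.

One ordering (blue drawn first) has probability 5/25 × 4/24 × 20/23 = 400/13800 = 2/69.
There are C(3,2) = 3 such orderings, each equally likely, so P = 3 × 2/69 = 2/23.

2/23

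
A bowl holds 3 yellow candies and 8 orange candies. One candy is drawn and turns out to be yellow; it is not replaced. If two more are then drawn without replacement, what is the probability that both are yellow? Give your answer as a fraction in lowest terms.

After the first draw, 2 of the remaining 10 candies are yellow.
P = 2/10 × 1/9 = 2/90 = 1/45.

1/45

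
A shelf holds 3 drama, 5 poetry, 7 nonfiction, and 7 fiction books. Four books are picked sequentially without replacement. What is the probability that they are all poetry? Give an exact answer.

P = 5/22 × 4/21 × 3/20 × 2/19 = 120/175560 = 1/1463.

1/1463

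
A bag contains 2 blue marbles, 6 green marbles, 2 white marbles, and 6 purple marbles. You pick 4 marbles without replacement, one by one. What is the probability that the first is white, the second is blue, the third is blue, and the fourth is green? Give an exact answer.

1/1820

Chain rule:
P = 2/16 × 2/15 × 1/14 × 6/13 = 24/43680 = 1/1820.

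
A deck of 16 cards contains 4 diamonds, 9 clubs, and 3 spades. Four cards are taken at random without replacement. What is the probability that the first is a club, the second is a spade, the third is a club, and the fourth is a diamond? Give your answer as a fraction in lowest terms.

Multiply the probability of each draw given the previous ones:
P = 9/16 × 3/15 × 8/14 × 4/13 = 864/43680 = 9/455.

9/455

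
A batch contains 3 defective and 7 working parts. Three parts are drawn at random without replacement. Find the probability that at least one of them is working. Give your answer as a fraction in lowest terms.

119/120

P(no working) = 3/10 × 2/9 × 1/8 = 6/720 = 1/120.
P(at least one) = 1 − 1/120 = 119/120.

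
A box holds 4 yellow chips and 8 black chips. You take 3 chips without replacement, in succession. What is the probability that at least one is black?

P(no black) = 4/12 × 3/11 × 2/10 = 24/1320 = 1/55.
P(at least one) = 1 − 1/55 = 54/55.

54/55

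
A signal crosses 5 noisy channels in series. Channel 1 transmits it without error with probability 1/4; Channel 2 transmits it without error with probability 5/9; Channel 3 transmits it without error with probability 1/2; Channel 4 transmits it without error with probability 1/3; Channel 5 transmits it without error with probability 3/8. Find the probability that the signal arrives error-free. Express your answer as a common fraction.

5/576

Each stage is reached only if all earlier stages succeed, so
P = 1/4 × 5/9 × 1/2 × 1/3 × 3/8 = 15/1728 = 5/576.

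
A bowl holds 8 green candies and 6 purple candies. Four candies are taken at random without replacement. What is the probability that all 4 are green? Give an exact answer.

10/143

P = 8/14 × 7/13 × 6/12 × 5/11 = 1680/24024 = 10/143.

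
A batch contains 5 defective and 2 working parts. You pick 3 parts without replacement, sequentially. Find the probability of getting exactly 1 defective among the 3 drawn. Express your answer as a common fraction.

One ordering (defective drawn first) has probability 5/7 × 2/6 × 1/5 = 10/210 = 1/21.
There are C(3,1) = 3 such orderings, each equally likely, so P = 3 × 1/21 = 1/7.

1/7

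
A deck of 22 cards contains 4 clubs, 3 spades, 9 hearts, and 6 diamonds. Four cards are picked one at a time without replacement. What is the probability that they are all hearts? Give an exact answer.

P(every draw is a heart) = 9/22 × 8/21 × 7/20 × 6/19 = 3024/175560 = 18/1045.

18/1045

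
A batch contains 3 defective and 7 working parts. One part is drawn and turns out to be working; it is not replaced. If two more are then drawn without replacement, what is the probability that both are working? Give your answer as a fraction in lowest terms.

After the first draw, 6 of the remaining 9 parts are working.
P = 6/9 × 5/8 = 30/72 = 5/12.

5/12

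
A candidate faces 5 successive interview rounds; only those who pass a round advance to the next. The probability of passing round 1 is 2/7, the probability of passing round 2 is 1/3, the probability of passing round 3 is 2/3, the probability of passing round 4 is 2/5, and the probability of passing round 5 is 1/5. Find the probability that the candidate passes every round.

Each stage is reached only if all earlier stages succeed, so
P = 2/7 × 1/3 × 2/3 × 2/5 × 1/5 = 8/1575.

8/1575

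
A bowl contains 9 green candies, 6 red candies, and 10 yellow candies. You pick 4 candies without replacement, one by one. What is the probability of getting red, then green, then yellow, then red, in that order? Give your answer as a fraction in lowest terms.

Each draw changes the counts, so multiply the conditional probabilities along the sequence:
P = 6/25 × 9/24 × 10/23 × 5/22 = 2700/303600 = 9/1012.

9/1012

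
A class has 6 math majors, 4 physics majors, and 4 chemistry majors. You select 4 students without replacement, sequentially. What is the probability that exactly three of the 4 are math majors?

160/1001

One ordering (math majors drawn first) has probability 6/14 × 5/13 × 4/12 × 8/11 = 960/24024 = 40/1001.
There are C(4,3) = 4 such orderings, each equally likely, so P = 4 × 40/1001 = 160/1001.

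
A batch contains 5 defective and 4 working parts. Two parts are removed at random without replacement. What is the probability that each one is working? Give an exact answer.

1/6

P(all working) = 4/9 × 3/8 = 12/72 = 1/6.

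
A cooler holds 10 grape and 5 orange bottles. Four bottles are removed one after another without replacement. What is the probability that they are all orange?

P(every draw is orange) = 5/15 × 4/14 × 3/13 × 2/12 = 120/32760 = 1/273.

1/273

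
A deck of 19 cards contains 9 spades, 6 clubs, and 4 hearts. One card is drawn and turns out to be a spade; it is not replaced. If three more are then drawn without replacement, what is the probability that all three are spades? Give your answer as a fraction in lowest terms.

With the first card removed, 8 spades remain out of 18.
P = 8/18 × 7/17 × 6/16 = 336/4896 = 7/102.

7/102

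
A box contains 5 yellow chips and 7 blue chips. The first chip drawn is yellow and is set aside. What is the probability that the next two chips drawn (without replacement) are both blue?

21/55

After the first draw, 7 of the remaining 11 chips are blue.
P = 7/11 × 6/10 = 42/110 = 21/55.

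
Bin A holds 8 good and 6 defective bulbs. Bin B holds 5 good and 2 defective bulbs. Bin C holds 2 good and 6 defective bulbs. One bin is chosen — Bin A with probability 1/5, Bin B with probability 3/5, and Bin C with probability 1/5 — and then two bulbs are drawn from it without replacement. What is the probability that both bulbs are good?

From Bin A: P(both good) = (8/14)(7/13) = 4/13.
From Bin B: P(both good) = (5/7)(4/6) = 10/21.
From Bin C: P(both good) = (2/8)(1/7) = 1/28.
Total probability = (1/5)(4/13) + (3/5)(10/21) + (1/5)(1/28) = 129/364.

129/364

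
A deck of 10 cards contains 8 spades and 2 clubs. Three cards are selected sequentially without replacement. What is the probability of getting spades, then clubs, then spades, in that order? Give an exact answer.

7/45

Multiply the probability of each draw given the previous ones:
P = 8/10 × 2/9 × 7/8 = 112/720 = 7/45.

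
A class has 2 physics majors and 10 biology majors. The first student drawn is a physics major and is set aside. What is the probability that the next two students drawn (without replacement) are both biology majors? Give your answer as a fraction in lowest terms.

9/11

After the first draw, 10 of the remaining 11 students are biology majors.
P = 10/11 × 9/10 = 90/110 = 9/11.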